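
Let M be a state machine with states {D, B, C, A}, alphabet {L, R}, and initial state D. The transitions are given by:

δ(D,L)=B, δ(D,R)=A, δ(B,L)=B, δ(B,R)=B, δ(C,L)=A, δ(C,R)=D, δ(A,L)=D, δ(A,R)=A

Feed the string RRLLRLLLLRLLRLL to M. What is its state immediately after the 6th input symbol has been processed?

B

start at D
read 'R': D → A
read 'R': A → A
read 'L': A → D
read 'L': D → B
read 'R': B → B
read 'L': B → B
After 6 symbols: B.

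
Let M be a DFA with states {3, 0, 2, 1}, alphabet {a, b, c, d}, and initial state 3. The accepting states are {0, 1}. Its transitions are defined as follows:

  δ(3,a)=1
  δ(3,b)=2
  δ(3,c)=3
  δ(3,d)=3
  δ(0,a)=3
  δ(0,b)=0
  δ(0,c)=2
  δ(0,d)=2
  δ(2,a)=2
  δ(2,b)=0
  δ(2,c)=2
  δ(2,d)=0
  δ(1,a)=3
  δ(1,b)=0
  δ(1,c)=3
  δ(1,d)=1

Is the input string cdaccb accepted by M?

No

start at 3
read 'c': 3 → 3
read 'd': 3 → 3
read 'a': 3 → 1
read 'c': 1 → 3
read 'c': 3 → 3
read 'b': 3 → 2
End state 2 is not accepting.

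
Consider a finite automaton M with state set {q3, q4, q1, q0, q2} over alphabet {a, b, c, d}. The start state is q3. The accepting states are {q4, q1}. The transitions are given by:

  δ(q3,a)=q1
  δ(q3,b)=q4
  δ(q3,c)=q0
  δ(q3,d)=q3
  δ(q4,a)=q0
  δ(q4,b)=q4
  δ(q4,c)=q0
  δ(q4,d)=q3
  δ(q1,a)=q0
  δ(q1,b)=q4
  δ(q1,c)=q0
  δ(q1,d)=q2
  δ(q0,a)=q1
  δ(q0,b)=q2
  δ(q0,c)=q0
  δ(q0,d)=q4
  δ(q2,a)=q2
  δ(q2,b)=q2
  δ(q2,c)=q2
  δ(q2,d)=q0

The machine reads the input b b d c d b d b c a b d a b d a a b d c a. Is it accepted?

Yes

q3 → q4 → q4 → q3 → q0 → q4 → q4 → q3 → q4 → q0 → q1 → q4 → q3 → q1 → q4 → q3 → q1 → q0 → q2 → q0 → q0 → q1
End state q1 is accepting.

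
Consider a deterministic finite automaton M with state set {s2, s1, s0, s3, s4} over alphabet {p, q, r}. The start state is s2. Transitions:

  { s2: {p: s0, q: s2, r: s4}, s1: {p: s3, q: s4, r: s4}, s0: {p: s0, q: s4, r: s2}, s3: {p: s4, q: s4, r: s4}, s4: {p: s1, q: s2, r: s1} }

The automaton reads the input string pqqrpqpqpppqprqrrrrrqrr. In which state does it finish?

Trace: s2 -p-> s0 -q-> s4 -q-> s2 -r-> s4 -p-> s1 -q-> s4 -p-> s1 -q-> s4 -p-> s1 -p-> s3 -p-> s4 -q-> s2 -p-> s0 -r-> s2 -q-> s2 -r-> s4 -r-> s1 -r-> s4 -r-> s1 -r-> s4 -q-> s2 -r-> s4 -r-> s1

s1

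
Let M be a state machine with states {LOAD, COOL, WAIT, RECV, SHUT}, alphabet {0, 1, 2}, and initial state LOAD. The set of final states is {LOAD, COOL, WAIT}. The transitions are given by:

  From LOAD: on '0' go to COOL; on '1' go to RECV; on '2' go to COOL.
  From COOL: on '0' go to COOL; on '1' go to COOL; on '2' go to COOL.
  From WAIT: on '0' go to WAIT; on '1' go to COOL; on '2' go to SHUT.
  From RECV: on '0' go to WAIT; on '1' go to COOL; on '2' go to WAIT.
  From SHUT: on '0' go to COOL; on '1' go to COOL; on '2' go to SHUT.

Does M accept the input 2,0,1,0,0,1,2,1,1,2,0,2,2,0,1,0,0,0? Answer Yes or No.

LOAD → COOL → COOL → COOL → COOL → COOL → COOL → COOL → COOL → COOL → COOL → COOL → COOL → COOL → COOL → COOL → COOL → COOL → COOL
End state COOL is accepting.

Yes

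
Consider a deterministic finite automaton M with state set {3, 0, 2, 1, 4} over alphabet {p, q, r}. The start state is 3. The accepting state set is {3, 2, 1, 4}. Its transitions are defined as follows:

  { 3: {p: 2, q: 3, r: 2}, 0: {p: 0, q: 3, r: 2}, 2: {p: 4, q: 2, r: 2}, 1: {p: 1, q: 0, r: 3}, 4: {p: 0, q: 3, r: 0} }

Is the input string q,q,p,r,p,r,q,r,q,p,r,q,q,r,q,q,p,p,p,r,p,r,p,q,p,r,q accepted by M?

Yes

3 → 3 → 3 → 2 → 2 → 4 → 0 → 3 → 2 → 2 → 4 → 0 → 3 → 3 → 2 → 2 → 2 → 4 → 0 → 0 → 2 → 4 → 0 → 0 → 3 → 2 → 2 → 2
End state 2 is accepting.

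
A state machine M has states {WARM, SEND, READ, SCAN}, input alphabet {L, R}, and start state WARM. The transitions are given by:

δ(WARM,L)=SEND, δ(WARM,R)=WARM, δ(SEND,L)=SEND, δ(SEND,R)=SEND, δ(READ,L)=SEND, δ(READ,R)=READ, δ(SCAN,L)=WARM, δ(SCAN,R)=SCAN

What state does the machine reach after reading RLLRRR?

SEND

Trace: WARM -R-> WARM -L-> SEND -L-> SEND -R-> SEND -R-> SEND -R-> SEND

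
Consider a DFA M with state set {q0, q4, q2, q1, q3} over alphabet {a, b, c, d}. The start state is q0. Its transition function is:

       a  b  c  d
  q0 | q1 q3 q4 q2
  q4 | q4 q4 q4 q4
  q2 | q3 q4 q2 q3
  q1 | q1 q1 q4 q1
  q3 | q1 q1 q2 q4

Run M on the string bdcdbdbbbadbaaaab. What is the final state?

start at q0
read 'b': q0 → q3
read 'd': q3 → q4
read 'c': q4 → q4
read 'd': q4 → q4
read 'b': q4 → q4
read 'd': q4 → q4
read 'b': q4 → q4
read 'b': q4 → q4
read 'b': q4 → q4
read 'a': q4 → q4
read 'd': q4 → q4
read 'b': q4 → q4
read 'a': q4 → q4
read 'a': q4 → q4
read 'a': q4 → q4
read 'a': q4 → q4
read 'b': q4 → q4

q4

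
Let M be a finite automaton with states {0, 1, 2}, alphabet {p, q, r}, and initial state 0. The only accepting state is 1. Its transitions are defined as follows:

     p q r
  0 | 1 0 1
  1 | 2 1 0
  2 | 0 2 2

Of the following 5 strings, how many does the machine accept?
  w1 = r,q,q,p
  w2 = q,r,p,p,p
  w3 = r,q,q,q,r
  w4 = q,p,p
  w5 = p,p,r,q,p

1

w1:
  start at 0
  read 'r': 0 → 1
  read 'q': 1 → 1
  read 'q': 1 → 1
  read 'p': 1 → 2
  end 2, rejected
w2:
  start at 0
  read 'q': 0 → 0
  read 'r': 0 → 1
  read 'p': 1 → 2
  read 'p': 2 → 0
  read 'p': 0 → 1
  end 1, accepted
w3:
  start at 0
  read 'r': 0 → 1
  read 'q': 1 → 1
  read 'q': 1 → 1
  read 'q': 1 → 1
  read 'r': 1 → 0
  end 0, rejected
w4:
  start at 0
  read 'q': 0 → 0
  read 'p': 0 → 1
  read 'p': 1 → 2
  end 2, rejected
w5:
  start at 0
  read 'p': 0 → 1
  read 'p': 1 → 2
  read 'r': 2 → 2
  read 'q': 2 → 2
  read 'p': 2 → 0
  end 0, rejected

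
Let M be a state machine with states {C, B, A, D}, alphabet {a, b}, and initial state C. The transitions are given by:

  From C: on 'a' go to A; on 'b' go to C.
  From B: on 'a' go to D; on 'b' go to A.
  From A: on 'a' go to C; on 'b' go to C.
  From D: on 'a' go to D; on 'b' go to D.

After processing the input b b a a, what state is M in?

C

C → C → C → A → C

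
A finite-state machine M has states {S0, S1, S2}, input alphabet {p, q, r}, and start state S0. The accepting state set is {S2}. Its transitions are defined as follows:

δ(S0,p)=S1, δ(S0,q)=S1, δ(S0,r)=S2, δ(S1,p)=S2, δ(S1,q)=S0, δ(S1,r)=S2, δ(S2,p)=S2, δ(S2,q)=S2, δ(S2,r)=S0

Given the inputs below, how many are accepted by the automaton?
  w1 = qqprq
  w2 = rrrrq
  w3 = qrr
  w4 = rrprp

2

w1: S0 → S1 → S0 → S1 → S2 → S2  → end S2, accepted
w2: S0 → S2 → S0 → S2 → S0 → S1  → end S1, rejected
w3: S0 → S1 → S2 → S0  → end S0, rejected
w4: S0 → S2 → S0 → S1 → S2 → S2  → end S2, accepted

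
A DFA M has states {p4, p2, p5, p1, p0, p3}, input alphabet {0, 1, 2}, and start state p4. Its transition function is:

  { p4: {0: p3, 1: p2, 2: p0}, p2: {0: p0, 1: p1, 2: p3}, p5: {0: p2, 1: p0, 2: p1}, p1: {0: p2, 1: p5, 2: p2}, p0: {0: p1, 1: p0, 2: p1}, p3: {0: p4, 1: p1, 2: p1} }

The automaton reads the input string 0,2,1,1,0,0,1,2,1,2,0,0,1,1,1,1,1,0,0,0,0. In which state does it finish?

p1

start at p4
read '0': p4 → p3
read '2': p3 → p1
read '1': p1 → p5
read '1': p5 → p0
read '0': p0 → p1
read '0': p1 → p2
read '1': p2 → p1
read '2': p1 → p2
read '1': p2 → p1
read '2': p1 → p2
read '0': p2 → p0
read '0': p0 → p1
read '1': p1 → p5
read '1': p5 → p0
read '1': p0 → p0
read '1': p0 → p0
read '1': p0 → p0
read '0': p0 → p1
read '0': p1 → p2
read '0': p2 → p0
read '0': p0 → p1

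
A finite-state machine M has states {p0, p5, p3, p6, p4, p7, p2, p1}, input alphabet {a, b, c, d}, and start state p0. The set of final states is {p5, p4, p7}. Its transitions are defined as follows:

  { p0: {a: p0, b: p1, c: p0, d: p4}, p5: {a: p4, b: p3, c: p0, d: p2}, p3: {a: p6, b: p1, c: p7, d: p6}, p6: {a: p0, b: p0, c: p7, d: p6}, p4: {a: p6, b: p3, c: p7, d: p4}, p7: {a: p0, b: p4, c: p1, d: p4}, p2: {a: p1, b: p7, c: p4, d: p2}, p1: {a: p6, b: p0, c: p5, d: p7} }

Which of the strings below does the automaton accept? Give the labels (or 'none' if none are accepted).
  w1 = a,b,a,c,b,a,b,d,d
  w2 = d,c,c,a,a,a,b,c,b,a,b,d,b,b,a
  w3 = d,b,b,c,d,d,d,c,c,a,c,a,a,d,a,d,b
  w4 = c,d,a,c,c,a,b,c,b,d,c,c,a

w1: Trace: p0 -a-> p0 -b-> p1 -a-> p6 -c-> p7 -b-> p4 -a-> p6 -b-> p0 -d-> p4 -d-> p4  → end p4, accepted
w2: Trace: p0 -d-> p4 -c-> p7 -c-> p1 -a-> p6 -a-> p0 -a-> p0 -b-> p1 -c-> p5 -b-> p3 -a-> p6 -b-> p0 -d-> p4 -b-> p3 -b-> p1 -a-> p6  → end p6, rejected
w3: Trace: p0 -d-> p4 -b-> p3 -b-> p1 -c-> p5 -d-> p2 -d-> p2 -d-> p2 -c-> p4 -c-> p7 -a-> p0 -c-> p0 -a-> p0 -a-> p0 -d-> p4 -a-> p6 -d-> p6 -b-> p0  → end p0, rejected
w4: Trace: p0 -c-> p0 -d-> p4 -a-> p6 -c-> p7 -c-> p1 -a-> p6 -b-> p0 -c-> p0 -b-> p1 -d-> p7 -c-> p1 -c-> p5 -a-> p4  → end p4, accepted

w1, w4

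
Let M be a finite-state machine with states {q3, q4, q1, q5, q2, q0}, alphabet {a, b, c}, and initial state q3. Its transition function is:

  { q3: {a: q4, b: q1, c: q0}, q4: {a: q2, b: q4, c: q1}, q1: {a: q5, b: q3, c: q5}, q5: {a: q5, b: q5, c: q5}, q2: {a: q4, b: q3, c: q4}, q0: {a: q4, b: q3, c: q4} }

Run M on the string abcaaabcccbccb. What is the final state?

q5

q3 → q4 → q4 → q1 → q5 → q5 → q5 → q5 → q5 → q5 → q5 → q5 → q5 → q5 → q5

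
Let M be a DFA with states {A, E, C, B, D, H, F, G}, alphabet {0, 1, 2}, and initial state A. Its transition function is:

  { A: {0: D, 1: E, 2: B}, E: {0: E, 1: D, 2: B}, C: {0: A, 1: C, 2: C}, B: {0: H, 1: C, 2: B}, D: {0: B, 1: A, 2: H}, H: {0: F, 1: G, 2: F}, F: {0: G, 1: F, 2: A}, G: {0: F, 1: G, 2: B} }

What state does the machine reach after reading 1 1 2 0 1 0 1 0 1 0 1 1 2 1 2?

A → E → D → H → F → F → G → G → F → F → G → G → G → B → C → C

C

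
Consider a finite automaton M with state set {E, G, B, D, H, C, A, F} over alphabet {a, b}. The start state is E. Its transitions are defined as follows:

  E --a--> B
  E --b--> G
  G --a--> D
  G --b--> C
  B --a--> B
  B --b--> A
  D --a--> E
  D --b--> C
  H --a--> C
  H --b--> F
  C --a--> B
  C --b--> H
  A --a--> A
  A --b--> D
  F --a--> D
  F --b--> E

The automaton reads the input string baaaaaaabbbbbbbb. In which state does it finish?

C

E → G → D → E → B → B → B → B → B → A → D → C → H → F → E → G → C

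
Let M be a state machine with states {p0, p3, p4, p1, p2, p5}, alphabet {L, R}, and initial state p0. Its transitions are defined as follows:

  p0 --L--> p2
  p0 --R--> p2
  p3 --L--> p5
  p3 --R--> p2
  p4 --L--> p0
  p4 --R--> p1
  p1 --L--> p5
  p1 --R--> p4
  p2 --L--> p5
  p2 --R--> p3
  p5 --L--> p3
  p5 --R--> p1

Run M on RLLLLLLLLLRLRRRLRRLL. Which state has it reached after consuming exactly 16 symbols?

start at p0
read 'R': p0 → p2
read 'L': p2 → p5
read 'L': p5 → p3
read 'L': p3 → p5
read 'L': p5 → p3
read 'L': p3 → p5
read 'L': p5 → p3
read 'L': p3 → p5
read 'L': p5 → p3
read 'L': p3 → p5
read 'R': p5 → p1
read 'L': p1 → p5
read 'R': p5 → p1
read 'R': p1 → p4
read 'R': p4 → p1
read 'L': p1 → p5
After 16 symbols: p5.

p5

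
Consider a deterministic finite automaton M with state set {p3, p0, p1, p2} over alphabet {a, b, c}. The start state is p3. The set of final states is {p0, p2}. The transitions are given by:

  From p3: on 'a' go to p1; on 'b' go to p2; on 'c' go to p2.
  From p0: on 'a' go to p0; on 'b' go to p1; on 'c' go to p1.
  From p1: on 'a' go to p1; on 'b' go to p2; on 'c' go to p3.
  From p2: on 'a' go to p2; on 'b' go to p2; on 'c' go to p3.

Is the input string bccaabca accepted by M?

No

Trace: p3 -b-> p2 -c-> p3 -c-> p2 -a-> p2 -a-> p2 -b-> p2 -c-> p3 -a-> p1
End state p1 is not accepting.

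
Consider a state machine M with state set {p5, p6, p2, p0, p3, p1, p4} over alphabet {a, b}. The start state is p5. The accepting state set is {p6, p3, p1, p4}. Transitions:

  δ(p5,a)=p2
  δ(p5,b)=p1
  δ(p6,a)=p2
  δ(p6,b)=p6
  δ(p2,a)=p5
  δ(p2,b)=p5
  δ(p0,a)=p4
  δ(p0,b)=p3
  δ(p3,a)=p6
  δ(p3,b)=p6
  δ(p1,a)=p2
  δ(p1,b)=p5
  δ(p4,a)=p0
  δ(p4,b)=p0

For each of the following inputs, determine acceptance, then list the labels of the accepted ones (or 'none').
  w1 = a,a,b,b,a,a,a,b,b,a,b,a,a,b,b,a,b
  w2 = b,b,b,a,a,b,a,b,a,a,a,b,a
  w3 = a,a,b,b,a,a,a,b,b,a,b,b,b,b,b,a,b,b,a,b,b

w3

w1: p5 → p2 → p5 → p1 → p5 → p2 → p5 → p2 → p5 → p1 → p2 → p5 → p2 → p5 → p1 → p5 → p2 → p5  → end p5, rejected
w2: p5 → p1 → p5 → p1 → p2 → p5 → p1 → p2 → p5 → p2 → p5 → p2 → p5 → p2  → end p2, rejected
w3: p5 → p2 → p5 → p1 → p5 → p2 → p5 → p2 → p5 → p1 → p2 → p5 → p1 → p5 → p1 → p5 → p2 → p5 → p1 → p2 → p5 → p1  → end p1, accepted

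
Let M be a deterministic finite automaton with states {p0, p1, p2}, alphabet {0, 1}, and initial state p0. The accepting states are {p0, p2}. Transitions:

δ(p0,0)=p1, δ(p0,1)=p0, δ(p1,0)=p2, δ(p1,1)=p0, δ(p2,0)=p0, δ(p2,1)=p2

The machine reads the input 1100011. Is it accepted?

Trace: p0 -1-> p0 -1-> p0 -0-> p1 -0-> p2 -0-> p0 -1-> p0 -1-> p0
End state p0 is accepting.

Yes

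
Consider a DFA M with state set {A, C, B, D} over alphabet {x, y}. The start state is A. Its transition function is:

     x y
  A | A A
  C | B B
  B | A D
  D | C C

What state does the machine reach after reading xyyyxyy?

A

start at A
read 'x': A → A
read 'y': A → A
read 'y': A → A
read 'y': A → A
read 'x': A → A
read 'y': A → A
read 'y': A → A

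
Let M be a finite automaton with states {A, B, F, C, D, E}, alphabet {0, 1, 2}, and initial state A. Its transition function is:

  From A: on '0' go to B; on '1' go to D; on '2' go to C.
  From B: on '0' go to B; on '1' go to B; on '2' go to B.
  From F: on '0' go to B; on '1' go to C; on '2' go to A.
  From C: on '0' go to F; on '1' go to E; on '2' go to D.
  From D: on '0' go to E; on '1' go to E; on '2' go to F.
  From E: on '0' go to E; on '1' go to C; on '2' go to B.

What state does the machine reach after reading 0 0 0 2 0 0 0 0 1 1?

B

Trace: A -0-> B -0-> B -0-> B -2-> B -0-> B -0-> B -0-> B -0-> B -1-> B -1-> B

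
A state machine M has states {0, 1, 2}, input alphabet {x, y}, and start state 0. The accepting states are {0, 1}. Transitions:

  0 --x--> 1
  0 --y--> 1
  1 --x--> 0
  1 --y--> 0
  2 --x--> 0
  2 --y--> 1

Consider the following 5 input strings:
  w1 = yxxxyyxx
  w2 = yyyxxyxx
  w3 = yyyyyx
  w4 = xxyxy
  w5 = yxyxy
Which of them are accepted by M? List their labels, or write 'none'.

w1, w2, w3, w4, w5

w1:
  start at 0
  read 'y': 0 → 1
  read 'x': 1 → 0
  read 'x': 0 → 1
  read 'x': 1 → 0
  read 'y': 0 → 1
  read 'y': 1 → 0
  read 'x': 0 → 1
  read 'x': 1 → 0
  end 0, accepted
w2:
  start at 0
  read 'y': 0 → 1
  read 'y': 1 → 0
  read 'y': 0 → 1
  read 'x': 1 → 0
  read 'x': 0 → 1
  read 'y': 1 → 0
  read 'x': 0 → 1
  read 'x': 1 → 0
  end 0, accepted
w3:
  start at 0
  read 'y': 0 → 1
  read 'y': 1 → 0
  read 'y': 0 → 1
  read 'y': 1 → 0
  read 'y': 0 → 1
  read 'x': 1 → 0
  end 0, accepted
w4:
  start at 0
  read 'x': 0 → 1
  read 'x': 1 → 0
  read 'y': 0 → 1
  read 'x': 1 → 0
  read 'y': 0 → 1
  end 1, accepted
w5:
  start at 0
  read 'y': 0 → 1
  read 'x': 1 → 0
  read 'y': 0 → 1
  read 'x': 1 → 0
  read 'y': 0 → 1
  end 1, accepted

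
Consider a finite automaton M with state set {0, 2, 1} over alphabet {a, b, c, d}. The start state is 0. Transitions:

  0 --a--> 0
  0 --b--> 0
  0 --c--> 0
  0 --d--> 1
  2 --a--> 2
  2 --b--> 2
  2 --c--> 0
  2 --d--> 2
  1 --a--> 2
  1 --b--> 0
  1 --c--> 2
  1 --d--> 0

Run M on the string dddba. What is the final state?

0

0 → 1 → 0 → 1 → 0 → 0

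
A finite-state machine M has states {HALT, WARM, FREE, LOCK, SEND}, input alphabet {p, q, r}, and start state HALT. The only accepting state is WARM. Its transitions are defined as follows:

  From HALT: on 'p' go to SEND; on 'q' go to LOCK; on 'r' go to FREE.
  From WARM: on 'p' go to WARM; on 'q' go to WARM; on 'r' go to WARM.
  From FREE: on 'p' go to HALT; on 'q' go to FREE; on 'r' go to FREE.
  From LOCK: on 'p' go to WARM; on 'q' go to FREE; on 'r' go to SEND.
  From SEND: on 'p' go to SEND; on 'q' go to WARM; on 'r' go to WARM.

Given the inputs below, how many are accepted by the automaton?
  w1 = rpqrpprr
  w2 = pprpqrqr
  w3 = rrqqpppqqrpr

w1: HALT → FREE → HALT → LOCK → SEND → SEND → SEND → WARM → WARM  → end WARM, accepted
w2: HALT → SEND → SEND → WARM → WARM → WARM → WARM → WARM → WARM  → end WARM, accepted
w3: HALT → FREE → FREE → FREE → FREE → HALT → SEND → SEND → WARM → WARM → WARM → WARM → WARM  → end WARM, accepted

3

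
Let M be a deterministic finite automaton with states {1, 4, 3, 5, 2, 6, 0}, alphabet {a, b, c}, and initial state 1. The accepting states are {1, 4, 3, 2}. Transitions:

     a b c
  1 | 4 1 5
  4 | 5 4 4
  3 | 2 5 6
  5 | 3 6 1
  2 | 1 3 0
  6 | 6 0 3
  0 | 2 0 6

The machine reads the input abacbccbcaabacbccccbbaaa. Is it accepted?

Trace: 1 -a-> 4 -b-> 4 -a-> 5 -c-> 1 -b-> 1 -c-> 5 -c-> 1 -b-> 1 -c-> 5 -a-> 3 -a-> 2 -b-> 3 -a-> 2 -c-> 0 -b-> 0 -c-> 6 -c-> 3 -c-> 6 -c-> 3 -b-> 5 -b-> 6 -a-> 6 -a-> 6 -a-> 6
End state 6 is not accepting.

No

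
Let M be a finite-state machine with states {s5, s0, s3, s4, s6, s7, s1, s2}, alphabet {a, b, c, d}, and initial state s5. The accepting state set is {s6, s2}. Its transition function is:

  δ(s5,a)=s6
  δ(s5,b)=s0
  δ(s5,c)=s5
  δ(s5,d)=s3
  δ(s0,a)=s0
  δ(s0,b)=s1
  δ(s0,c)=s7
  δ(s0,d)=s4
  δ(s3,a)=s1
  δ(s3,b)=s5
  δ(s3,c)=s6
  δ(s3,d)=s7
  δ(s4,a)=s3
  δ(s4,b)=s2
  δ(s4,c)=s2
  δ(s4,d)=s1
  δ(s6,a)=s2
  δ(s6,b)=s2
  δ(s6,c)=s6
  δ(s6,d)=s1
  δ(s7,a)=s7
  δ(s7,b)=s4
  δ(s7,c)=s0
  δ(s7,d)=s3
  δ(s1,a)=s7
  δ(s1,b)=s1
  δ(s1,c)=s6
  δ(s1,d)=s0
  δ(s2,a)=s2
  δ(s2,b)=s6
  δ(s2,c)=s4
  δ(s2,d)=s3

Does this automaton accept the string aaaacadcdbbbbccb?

Yes

s5 → s6 → s2 → s2 → s2 → s4 → s3 → s7 → s0 → s4 → s2 → s6 → s2 → s6 → s6 → s6 → s2
End state s2 is accepting.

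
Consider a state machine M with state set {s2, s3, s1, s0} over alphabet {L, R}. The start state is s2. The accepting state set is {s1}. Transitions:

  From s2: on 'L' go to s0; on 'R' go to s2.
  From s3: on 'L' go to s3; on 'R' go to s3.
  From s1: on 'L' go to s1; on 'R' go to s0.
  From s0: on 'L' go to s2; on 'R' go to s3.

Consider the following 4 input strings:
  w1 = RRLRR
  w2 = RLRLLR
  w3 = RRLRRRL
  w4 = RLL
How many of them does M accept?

w1:
  start at s2
  read 'R': s2 → s2
  read 'R': s2 → s2
  read 'L': s2 → s0
  read 'R': s0 → s3
  read 'R': s3 → s3
  end s3, rejected
w2:
  start at s2
  read 'R': s2 → s2
  read 'L': s2 → s0
  read 'R': s0 → s3
  read 'L': s3 → s3
  read 'L': s3 → s3
  read 'R': s3 → s3
  end s3, rejected
w3:
  start at s2
  read 'R': s2 → s2
  read 'R': s2 → s2
  read 'L': s2 → s0
  read 'R': s0 → s3
  read 'R': s3 → s3
  read 'R': s3 → s3
  read 'L': s3 → s3
  end s3, rejected
w4:
  start at s2
  read 'R': s2 → s2
  read 'L': s2 → s0
  read 'L': s0 → s2
  end s2, rejected

0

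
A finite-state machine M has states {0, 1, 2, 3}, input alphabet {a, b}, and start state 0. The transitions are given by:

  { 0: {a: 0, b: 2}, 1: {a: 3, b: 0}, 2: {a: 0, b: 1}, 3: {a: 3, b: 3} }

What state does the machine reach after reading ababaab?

Trace: 0 -a-> 0 -b-> 2 -a-> 0 -b-> 2 -a-> 0 -a-> 0 -b-> 2

2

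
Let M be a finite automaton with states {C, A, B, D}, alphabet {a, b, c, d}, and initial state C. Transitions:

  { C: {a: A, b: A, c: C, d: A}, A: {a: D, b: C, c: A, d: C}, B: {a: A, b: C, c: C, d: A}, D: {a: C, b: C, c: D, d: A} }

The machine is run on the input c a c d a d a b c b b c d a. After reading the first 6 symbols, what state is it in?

C

C → C → A → A → C → A → C
After 6 symbols: C.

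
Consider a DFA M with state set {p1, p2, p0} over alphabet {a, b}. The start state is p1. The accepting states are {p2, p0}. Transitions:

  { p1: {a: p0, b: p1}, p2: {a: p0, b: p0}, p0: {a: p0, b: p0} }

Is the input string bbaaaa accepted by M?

Yes

Trace: p1 -b-> p1 -b-> p1 -a-> p0 -a-> p0 -a-> p0 -a-> p0
End state p0 is accepting.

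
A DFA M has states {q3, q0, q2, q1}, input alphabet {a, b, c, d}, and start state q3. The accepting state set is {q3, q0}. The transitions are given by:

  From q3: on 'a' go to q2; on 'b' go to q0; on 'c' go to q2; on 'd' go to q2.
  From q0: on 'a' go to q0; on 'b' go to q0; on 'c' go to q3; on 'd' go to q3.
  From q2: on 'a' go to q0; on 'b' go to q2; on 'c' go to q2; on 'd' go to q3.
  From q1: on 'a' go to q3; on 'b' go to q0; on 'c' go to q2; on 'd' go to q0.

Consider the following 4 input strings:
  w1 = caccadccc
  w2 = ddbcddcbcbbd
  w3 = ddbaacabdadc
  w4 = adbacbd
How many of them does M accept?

w1:
  start at q3
  read 'c': q3 → q2
  read 'a': q2 → q0
  read 'c': q0 → q3
  read 'c': q3 → q2
  read 'a': q2 → q0
  read 'd': q0 → q3
  read 'c': q3 → q2
  read 'c': q2 → q2
  read 'c': q2 → q2
  end q2, rejected
w2:
  start at q3
  read 'd': q3 → q2
  read 'd': q2 → q3
  read 'b': q3 → q0
  read 'c': q0 → q3
  read 'd': q3 → q2
  read 'd': q2 → q3
  read 'c': q3 → q2
  read 'b': q2 → q2
  read 'c': q2 → q2
  read 'b': q2 → q2
  read 'b': q2 → q2
  read 'd': q2 → q3
  end q3, accepted
w3:
  start at q3
  read 'd': q3 → q2
  read 'd': q2 → q3
  read 'b': q3 → q0
  read 'a': q0 → q0
  read 'a': q0 → q0
  read 'c': q0 → q3
  read 'a': q3 → q2
  read 'b': q2 → q2
  read 'd': q2 → q3
  read 'a': q3 → q2
  read 'd': q2 → q3
  read 'c': q3 → q2
  end q2, rejected
w4:
  start at q3
  read 'a': q3 → q2
  read 'd': q2 → q3
  read 'b': q3 → q0
  read 'a': q0 → q0
  read 'c': q0 → q3
  read 'b': q3 → q0
  read 'd': q0 → q3
  end q3, accepted

2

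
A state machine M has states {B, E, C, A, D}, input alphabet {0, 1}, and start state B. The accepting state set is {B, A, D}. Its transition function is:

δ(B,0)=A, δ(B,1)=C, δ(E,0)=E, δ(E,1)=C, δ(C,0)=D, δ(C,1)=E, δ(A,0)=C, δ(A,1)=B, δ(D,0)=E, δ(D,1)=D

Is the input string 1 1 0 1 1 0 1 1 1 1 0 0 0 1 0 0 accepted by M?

Trace: B -1-> C -1-> E -0-> E -1-> C -1-> E -0-> E -1-> C -1-> E -1-> C -1-> E -0-> E -0-> E -0-> E -1-> C -0-> D -0-> E
End state E is not accepting.

No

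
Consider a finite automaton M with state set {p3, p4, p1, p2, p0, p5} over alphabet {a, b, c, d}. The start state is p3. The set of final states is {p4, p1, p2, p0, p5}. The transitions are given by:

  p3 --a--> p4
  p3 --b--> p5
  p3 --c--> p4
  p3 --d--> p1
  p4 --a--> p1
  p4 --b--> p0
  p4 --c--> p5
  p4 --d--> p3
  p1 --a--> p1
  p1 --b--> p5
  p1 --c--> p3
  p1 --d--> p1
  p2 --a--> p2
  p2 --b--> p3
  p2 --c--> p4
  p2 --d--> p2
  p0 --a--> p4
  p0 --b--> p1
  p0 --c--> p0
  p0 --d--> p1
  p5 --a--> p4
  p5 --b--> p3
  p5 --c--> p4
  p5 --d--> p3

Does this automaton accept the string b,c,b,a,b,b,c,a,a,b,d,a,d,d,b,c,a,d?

start at p3
read 'b': p3 → p5
read 'c': p5 → p4
read 'b': p4 → p0
read 'a': p0 → p4
read 'b': p4 → p0
read 'b': p0 → p1
read 'c': p1 → p3
read 'a': p3 → p4
read 'a': p4 → p1
read 'b': p1 → p5
read 'd': p5 → p3
read 'a': p3 → p4
read 'd': p4 → p3
read 'd': p3 → p1
read 'b': p1 → p5
read 'c': p5 → p4
read 'a': p4 → p1
read 'd': p1 → p1
End state p1 is accepting.

Yes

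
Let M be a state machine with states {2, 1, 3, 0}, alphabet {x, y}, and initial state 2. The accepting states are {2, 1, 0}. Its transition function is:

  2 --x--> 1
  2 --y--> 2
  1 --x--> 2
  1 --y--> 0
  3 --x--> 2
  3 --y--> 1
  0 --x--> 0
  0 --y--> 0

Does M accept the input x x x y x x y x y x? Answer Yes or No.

Yes

Trace: 2 -x-> 1 -x-> 2 -x-> 1 -y-> 0 -x-> 0 -x-> 0 -y-> 0 -x-> 0 -y-> 0 -x-> 0
End state 0 is accepting.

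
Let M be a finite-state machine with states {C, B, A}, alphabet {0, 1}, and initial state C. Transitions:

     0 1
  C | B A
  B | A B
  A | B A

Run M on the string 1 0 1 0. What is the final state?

C → A → B → B → A

A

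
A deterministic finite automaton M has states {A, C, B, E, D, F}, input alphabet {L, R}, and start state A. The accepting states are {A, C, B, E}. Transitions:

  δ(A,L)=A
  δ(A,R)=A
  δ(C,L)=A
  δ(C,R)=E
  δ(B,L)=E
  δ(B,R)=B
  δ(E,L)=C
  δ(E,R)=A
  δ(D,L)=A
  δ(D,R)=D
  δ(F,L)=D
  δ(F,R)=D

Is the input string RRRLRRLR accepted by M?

Yes

Trace: A -R-> A -R-> A -R-> A -L-> A -R-> A -R-> A -L-> A -R-> A
End state A is accepting.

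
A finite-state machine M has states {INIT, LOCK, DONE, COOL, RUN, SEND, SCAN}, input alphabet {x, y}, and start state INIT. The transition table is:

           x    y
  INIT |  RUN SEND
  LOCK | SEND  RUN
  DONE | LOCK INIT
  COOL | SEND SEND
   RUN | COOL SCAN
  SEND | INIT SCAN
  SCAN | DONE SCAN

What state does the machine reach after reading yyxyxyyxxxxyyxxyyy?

SCAN

start at INIT
read 'y': INIT → SEND
read 'y': SEND → SCAN
read 'x': SCAN → DONE
read 'y': DONE → INIT
read 'x': INIT → RUN
read 'y': RUN → SCAN
read 'y': SCAN → SCAN
read 'x': SCAN → DONE
read 'x': DONE → LOCK
read 'x': LOCK → SEND
read 'x': SEND → INIT
read 'y': INIT → SEND
read 'y': SEND → SCAN
read 'x': SCAN → DONE
read 'x': DONE → LOCK
read 'y': LOCK → RUN
read 'y': RUN → SCAN
read 'y': SCAN → SCAN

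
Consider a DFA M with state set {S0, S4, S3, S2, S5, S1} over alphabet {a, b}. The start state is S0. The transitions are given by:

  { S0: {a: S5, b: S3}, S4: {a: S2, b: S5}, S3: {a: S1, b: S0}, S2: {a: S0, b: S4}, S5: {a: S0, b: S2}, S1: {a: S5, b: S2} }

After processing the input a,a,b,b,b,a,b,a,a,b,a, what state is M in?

Trace: S0 -a-> S5 -a-> S0 -b-> S3 -b-> S0 -b-> S3 -a-> S1 -b-> S2 -a-> S0 -a-> S5 -b-> S2 -a-> S0

S0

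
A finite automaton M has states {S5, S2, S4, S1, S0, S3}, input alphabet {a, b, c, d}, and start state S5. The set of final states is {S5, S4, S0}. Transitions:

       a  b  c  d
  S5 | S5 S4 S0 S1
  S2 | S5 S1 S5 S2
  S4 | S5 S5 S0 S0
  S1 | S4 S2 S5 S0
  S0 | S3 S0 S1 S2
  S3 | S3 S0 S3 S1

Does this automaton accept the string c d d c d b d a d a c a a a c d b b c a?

start at S5
read 'c': S5 → S0
read 'd': S0 → S2
read 'd': S2 → S2
read 'c': S2 → S5
read 'd': S5 → S1
read 'b': S1 → S2
read 'd': S2 → S2
read 'a': S2 → S5
read 'd': S5 → S1
read 'a': S1 → S4
read 'c': S4 → S0
read 'a': S0 → S3
read 'a': S3 → S3
read 'a': S3 → S3
read 'c': S3 → S3
read 'd': S3 → S1
read 'b': S1 → S2
read 'b': S2 → S1
read 'c': S1 → S5
read 'a': S5 → S5
End state S5 is accepting.

Yes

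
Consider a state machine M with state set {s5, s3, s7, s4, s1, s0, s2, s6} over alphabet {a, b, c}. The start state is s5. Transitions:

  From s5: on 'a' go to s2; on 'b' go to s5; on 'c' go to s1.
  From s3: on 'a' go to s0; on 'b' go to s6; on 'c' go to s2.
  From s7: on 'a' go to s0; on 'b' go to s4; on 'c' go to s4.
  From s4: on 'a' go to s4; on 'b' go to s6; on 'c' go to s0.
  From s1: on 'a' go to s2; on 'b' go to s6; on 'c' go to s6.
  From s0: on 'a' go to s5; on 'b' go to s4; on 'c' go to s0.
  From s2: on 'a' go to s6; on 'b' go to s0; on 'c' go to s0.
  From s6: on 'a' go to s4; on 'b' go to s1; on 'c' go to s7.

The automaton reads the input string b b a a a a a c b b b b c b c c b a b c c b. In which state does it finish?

start at s5
read 'b': s5 → s5
read 'b': s5 → s5
read 'a': s5 → s2
read 'a': s2 → s6
read 'a': s6 → s4
read 'a': s4 → s4
read 'a': s4 → s4
read 'c': s4 → s0
read 'b': s0 → s4
read 'b': s4 → s6
read 'b': s6 → s1
read 'b': s1 → s6
read 'c': s6 → s7
read 'b': s7 → s4
read 'c': s4 → s0
read 'c': s0 → s0
read 'b': s0 → s4
read 'a': s4 → s4
read 'b': s4 → s6
read 'c': s6 → s7
read 'c': s7 → s4
read 'b': s4 → s6

s6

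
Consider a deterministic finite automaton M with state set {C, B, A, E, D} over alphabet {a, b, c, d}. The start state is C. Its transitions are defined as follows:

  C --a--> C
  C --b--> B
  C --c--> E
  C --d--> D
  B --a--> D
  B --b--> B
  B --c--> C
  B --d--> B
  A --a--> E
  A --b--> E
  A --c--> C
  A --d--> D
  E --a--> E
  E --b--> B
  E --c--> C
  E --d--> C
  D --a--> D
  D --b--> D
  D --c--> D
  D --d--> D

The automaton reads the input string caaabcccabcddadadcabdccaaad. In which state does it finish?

start at C
read 'c': C → E
read 'a': E → E
read 'a': E → E
read 'a': E → E
read 'b': E → B
read 'c': B → C
read 'c': C → E
read 'c': E → C
read 'a': C → C
read 'b': C → B
read 'c': B → C
read 'd': C → D
read 'd': D → D
read 'a': D → D
read 'd': D → D
read 'a': D → D
read 'd': D → D
read 'c': D → D
read 'a': D → D
read 'b': D → D
read 'd': D → D
read 'c': D → D
read 'c': D → D
read 'a': D → D
read 'a': D → D
read 'a': D → D
read 'd': D → D

D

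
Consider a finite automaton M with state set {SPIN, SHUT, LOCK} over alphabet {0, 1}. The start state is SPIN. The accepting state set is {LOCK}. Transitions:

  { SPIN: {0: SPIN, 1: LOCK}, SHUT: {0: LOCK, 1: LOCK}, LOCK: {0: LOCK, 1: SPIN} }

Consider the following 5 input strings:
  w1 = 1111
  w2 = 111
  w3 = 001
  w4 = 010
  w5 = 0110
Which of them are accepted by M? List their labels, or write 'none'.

w1:
  start at SPIN
  read '1': SPIN → LOCK
  read '1': LOCK → SPIN
  read '1': SPIN → LOCK
  read '1': LOCK → SPIN
  end SPIN, rejected
w2:
  start at SPIN
  read '1': SPIN → LOCK
  read '1': LOCK → SPIN
  read '1': SPIN → LOCK
  end LOCK, accepted
w3:
  start at SPIN
  read '0': SPIN → SPIN
  read '0': SPIN → SPIN
  read '1': SPIN → LOCK
  end LOCK, accepted
w4:
  start at SPIN
  read '0': SPIN → SPIN
  read '1': SPIN → LOCK
  read '0': LOCK → LOCK
  end LOCK, accepted
w5:
  start at SPIN
  read '0': SPIN → SPIN
  read '1': SPIN → LOCK
  read '1': LOCK → SPIN
  read '0': SPIN → SPIN
  end SPIN, rejected

w2, w3, w4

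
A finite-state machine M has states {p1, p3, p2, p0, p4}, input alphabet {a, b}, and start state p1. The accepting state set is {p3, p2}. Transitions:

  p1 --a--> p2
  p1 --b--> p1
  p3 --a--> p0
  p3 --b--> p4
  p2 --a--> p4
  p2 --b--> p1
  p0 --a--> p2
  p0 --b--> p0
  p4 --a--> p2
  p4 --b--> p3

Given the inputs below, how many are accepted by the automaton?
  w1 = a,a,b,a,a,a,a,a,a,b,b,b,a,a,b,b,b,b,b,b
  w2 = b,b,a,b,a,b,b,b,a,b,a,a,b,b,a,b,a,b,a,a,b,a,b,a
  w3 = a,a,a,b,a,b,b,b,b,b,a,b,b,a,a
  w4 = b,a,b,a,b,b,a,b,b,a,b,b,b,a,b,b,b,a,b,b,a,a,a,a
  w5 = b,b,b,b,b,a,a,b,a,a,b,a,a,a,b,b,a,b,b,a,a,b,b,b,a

w1: Trace: p1 -a-> p2 -a-> p4 -b-> p3 -a-> p0 -a-> p2 -a-> p4 -a-> p2 -a-> p4 -a-> p2 -b-> p1 -b-> p1 -b-> p1 -a-> p2 -a-> p4 -b-> p3 -b-> p4 -b-> p3 -b-> p4 -b-> p3 -b-> p4  → end p4, rejected
w2: Trace: p1 -b-> p1 -b-> p1 -a-> p2 -b-> p1 -a-> p2 -b-> p1 -b-> p1 -b-> p1 -a-> p2 -b-> p1 -a-> p2 -a-> p4 -b-> p3 -b-> p4 -a-> p2 -b-> p1 -a-> p2 -b-> p1 -a-> p2 -a-> p4 -b-> p3 -a-> p0 -b-> p0 -a-> p2  → end p2, accepted
w3: Trace: p1 -a-> p2 -a-> p4 -a-> p2 -b-> p1 -a-> p2 -b-> p1 -b-> p1 -b-> p1 -b-> p1 -b-> p1 -a-> p2 -b-> p1 -b-> p1 -a-> p2 -a-> p4  → end p4, rejected
w4: Trace: p1 -b-> p1 -a-> p2 -b-> p1 -a-> p2 -b-> p1 -b-> p1 -a-> p2 -b-> p1 -b-> p1 -a-> p2 -b-> p1 -b-> p1 -b-> p1 -a-> p2 -b-> p1 -b-> p1 -b-> p1 -a-> p2 -b-> p1 -b-> p1 -a-> p2 -a-> p4 -a-> p2 -a-> p4  → end p4, rejected
w5: Trace: p1 -b-> p1 -b-> p1 -b-> p1 -b-> p1 -b-> p1 -a-> p2 -a-> p4 -b-> p3 -a-> p0 -a-> p2 -b-> p1 -a-> p2 -a-> p4 -a-> p2 -b-> p1 -b-> p1 -a-> p2 -b-> p1 -b-> p1 -a-> p2 -a-> p4 -b-> p3 -b-> p4 -b-> p3 -a-> p0  → end p0, rejected

1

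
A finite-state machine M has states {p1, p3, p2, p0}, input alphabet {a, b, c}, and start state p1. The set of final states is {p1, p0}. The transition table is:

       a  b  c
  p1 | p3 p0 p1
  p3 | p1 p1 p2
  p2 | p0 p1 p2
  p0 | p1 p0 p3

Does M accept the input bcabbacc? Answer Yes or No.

Yes

Trace: p1 -b-> p0 -c-> p3 -a-> p1 -b-> p0 -b-> p0 -a-> p1 -c-> p1 -c-> p1
End state p1 is accepting.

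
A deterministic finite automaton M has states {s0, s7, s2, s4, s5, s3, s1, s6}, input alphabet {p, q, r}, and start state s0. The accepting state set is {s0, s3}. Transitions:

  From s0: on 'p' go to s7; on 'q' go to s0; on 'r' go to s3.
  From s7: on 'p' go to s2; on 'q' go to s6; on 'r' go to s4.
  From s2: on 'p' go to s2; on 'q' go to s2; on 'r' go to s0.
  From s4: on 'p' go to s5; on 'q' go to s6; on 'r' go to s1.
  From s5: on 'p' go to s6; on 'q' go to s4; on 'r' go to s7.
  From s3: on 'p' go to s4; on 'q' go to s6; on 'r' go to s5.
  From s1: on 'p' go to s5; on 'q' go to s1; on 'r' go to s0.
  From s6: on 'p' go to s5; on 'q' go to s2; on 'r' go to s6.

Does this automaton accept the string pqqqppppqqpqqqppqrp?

No

start at s0
read 'p': s0 → s7
read 'q': s7 → s6
read 'q': s6 → s2
read 'q': s2 → s2
read 'p': s2 → s2
read 'p': s2 → s2
read 'p': s2 → s2
read 'p': s2 → s2
read 'q': s2 → s2
read 'q': s2 → s2
read 'p': s2 → s2
read 'q': s2 → s2
read 'q': s2 → s2
read 'q': s2 → s2
read 'p': s2 → s2
read 'p': s2 → s2
read 'q': s2 → s2
read 'r': s2 → s0
read 'p': s0 → s7
End state s7 is not accepting.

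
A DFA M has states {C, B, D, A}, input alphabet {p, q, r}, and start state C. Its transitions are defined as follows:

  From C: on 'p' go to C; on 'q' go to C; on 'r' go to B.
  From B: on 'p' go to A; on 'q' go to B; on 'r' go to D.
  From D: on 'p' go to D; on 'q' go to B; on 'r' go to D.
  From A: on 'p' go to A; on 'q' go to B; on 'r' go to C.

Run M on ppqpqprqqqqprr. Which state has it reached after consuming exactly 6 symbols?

Trace: C -p-> C -p-> C -q-> C -p-> C -q-> C -p-> C
After 6 symbols: C.

C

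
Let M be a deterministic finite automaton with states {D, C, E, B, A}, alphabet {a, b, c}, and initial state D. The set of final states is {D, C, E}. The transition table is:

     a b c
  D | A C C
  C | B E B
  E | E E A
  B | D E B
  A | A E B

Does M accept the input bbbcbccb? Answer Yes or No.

Trace: D -b-> C -b-> E -b-> E -c-> A -b-> E -c-> A -c-> B -b-> E
End state E is accepting.

Yes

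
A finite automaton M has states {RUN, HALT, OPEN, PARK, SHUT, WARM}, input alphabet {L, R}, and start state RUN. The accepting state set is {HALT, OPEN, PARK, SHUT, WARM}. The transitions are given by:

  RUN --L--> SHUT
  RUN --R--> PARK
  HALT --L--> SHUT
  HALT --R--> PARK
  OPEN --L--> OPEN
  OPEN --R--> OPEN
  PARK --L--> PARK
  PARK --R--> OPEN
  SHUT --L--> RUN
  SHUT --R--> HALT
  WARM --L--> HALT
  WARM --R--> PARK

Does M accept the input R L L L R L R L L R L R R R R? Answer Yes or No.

start at RUN
read 'R': RUN → PARK
read 'L': PARK → PARK
read 'L': PARK → PARK
read 'L': PARK → PARK
read 'R': PARK → OPEN
read 'L': OPEN → OPEN
read 'R': OPEN → OPEN
read 'L': OPEN → OPEN
read 'L': OPEN → OPEN
read 'R': OPEN → OPEN
read 'L': OPEN → OPEN
read 'R': OPEN → OPEN
read 'R': OPEN → OPEN
read 'R': OPEN → OPEN
read 'R': OPEN → OPEN
End state OPEN is accepting.

Yes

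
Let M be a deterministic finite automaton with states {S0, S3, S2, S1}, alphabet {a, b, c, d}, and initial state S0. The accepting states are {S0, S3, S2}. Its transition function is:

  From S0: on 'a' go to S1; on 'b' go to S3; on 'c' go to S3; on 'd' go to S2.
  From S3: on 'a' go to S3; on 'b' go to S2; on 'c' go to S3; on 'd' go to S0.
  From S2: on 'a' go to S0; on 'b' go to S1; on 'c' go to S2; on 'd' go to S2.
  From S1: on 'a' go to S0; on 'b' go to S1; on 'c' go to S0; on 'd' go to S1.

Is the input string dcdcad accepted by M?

S0 → S2 → S2 → S2 → S2 → S0 → S2
End state S2 is accepting.

Yes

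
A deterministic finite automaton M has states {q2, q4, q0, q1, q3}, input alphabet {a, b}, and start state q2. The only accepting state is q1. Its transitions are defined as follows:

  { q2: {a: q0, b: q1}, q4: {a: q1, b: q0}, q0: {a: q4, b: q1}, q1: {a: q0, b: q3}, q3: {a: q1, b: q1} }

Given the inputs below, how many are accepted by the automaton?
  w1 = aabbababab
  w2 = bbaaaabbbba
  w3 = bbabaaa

1

w1: q2 → q0 → q4 → q0 → q1 → q0 → q1 → q0 → q1 → q0 → q1  → end q1, accepted
w2: q2 → q1 → q3 → q1 → q0 → q4 → q1 → q3 → q1 → q3 → q1 → q0  → end q0, rejected
w3: q2 → q1 → q3 → q1 → q3 → q1 → q0 → q4  → end q4, rejected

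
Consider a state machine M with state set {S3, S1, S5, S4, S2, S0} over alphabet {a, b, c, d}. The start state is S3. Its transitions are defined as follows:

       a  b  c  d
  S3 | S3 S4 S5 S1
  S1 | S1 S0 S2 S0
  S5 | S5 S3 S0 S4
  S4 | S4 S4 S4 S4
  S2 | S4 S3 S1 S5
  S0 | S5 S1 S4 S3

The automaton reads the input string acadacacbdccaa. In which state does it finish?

S4

start at S3
read 'a': S3 → S3
read 'c': S3 → S5
read 'a': S5 → S5
read 'd': S5 → S4
read 'a': S4 → S4
read 'c': S4 → S4
read 'a': S4 → S4
read 'c': S4 → S4
read 'b': S4 → S4
read 'd': S4 → S4
read 'c': S4 → S4
read 'c': S4 → S4
read 'a': S4 → S4
read 'a': S4 → S4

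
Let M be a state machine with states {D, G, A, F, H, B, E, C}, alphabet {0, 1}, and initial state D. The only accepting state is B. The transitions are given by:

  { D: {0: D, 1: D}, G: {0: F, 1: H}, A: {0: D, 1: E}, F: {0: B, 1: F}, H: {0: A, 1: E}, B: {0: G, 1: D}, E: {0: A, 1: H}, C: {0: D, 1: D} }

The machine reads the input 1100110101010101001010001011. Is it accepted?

D → D → D → D → D → D → D → D → D → D → D → D → D → D → D → D → D → D → D → D → D → D → D → D → D → D → D → D → D
End state D is not accepting.

No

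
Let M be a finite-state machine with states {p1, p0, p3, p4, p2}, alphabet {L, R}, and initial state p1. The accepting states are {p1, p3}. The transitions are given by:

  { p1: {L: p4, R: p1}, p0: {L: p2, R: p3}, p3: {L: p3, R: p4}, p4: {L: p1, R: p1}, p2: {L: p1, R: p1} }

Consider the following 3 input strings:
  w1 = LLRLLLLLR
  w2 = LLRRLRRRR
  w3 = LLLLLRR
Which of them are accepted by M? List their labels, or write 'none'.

w1: Trace: p1 -L-> p4 -L-> p1 -R-> p1 -L-> p4 -L-> p1 -L-> p4 -L-> p1 -L-> p4 -R-> p1  → end p1, accepted
w2: Trace: p1 -L-> p4 -L-> p1 -R-> p1 -R-> p1 -L-> p4 -R-> p1 -R-> p1 -R-> p1 -R-> p1  → end p1, accepted
w3: Trace: p1 -L-> p4 -L-> p1 -L-> p4 -L-> p1 -L-> p4 -R-> p1 -R-> p1  → end p1, accepted

w1, w2, w3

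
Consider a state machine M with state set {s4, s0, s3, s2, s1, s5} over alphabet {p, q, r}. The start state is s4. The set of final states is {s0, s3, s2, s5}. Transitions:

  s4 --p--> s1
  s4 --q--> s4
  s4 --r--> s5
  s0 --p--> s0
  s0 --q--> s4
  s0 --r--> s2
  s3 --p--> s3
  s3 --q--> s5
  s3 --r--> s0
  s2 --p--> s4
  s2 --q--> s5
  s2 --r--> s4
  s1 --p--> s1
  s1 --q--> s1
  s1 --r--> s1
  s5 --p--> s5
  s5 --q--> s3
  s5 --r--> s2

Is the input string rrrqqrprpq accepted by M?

No

s4 → s5 → s2 → s4 → s4 → s4 → s5 → s5 → s2 → s4 → s4
End state s4 is not accepting.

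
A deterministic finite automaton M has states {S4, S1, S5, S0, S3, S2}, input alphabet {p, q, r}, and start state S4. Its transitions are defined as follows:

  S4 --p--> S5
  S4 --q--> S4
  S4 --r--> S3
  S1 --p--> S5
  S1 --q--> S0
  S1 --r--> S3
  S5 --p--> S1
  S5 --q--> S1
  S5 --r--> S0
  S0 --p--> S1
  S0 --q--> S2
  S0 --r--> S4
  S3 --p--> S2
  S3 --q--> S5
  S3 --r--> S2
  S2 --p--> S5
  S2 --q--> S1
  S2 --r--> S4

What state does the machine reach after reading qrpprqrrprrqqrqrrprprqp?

S1

S4 → S4 → S3 → S2 → S5 → S0 → S2 → S4 → S3 → S2 → S4 → S3 → S5 → S1 → S3 → S5 → S0 → S4 → S5 → S0 → S1 → S3 → S5 → S1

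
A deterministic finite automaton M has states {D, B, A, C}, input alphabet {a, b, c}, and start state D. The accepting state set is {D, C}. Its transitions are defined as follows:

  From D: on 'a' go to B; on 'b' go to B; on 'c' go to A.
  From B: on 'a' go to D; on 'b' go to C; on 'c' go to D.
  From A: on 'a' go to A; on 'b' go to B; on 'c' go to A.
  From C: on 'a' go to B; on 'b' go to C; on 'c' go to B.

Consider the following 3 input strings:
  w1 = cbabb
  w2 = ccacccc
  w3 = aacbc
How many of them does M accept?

2

w1: D → A → B → D → B → C  → end C, accepted
w2: D → A → A → A → A → A → A → A  → end A, rejected
w3: D → B → D → A → B → D  → end D, accepted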